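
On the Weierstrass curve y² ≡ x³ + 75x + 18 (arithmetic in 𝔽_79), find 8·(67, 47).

Write P = (67, 47).
Double-and-add on 8 = (1000)₂. Start with P = (67, 47) for the leading 1-bit.
double: tangent at (67, 47): λ = (3·67² + 75)/(2·47) ≡ 33/15. 15⁻¹ ≡ 58 (mod 79) since 15·58 = 870 ≡ 1, so λ ≡ 33·58 ≡ 18.
  x = λ² - 67 - 67 = 324 - 134 ≡ 32; y = λ·(67 - 32) - 47 ≡ 30. → (32, 30)
double: tangent at (32, 30): λ = (3·32² + 75)/(2·30) ≡ 66/60. 60⁻¹ ≡ 54 (mod 79), so λ ≡ 66·54 ≡ 9.
  x = λ² - 32 - 32 = 81 - 64 ≡ 17; y = λ·(32 - 17) - 30 ≡ 26. → (17, 26)
double: tangent at (17, 26): λ = (3·17² + 75)/(2·26) ≡ 73/52. 52⁻¹ ≡ 38 (mod 79), so λ ≡ 73·38 ≡ 9.
  x = λ² - 17 - 17 = 81 - 34 ≡ 47; y = λ·(17 - 47) - 26 ≡ 20. → (47, 20)

(47, 20)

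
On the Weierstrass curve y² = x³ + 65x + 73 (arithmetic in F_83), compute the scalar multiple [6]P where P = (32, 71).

Double-and-add on 6 = (110)₂. Start with P = (32, 71) for the leading 1-bit.
double: tangent at (32, 71): λ = (3·32² + 65)/(2·71) ≡ 66/59. 59⁻¹ ≡ 38 (mod 83), so λ ≡ 66·38 ≡ 18.
  x = λ² - 32 - 32 = 324 - 64 ≡ 11; y = λ·(32 - 11) - 71 ≡ 58. → (11, 58)
add P: (11, 58) + (32, 71). λ = (71 - 58)/(32 - 11) ≡ 13/21 mod 83. 21⁻¹ ≡ 4 (mod 83), so λ ≡ 52.
  x = λ² - 11 - 32 = 2704 - 43 ≡ 5; y = λ·(11 - 5) - 58 ≡ 5. → (5, 5)
double: tangent at (5, 5): λ = (3·5² + 65)/(2·5) ≡ 57/10. 10⁻¹ ≡ 25 (mod 83) since 10·25 = 250 ≡ 1, so λ ≡ 57·25 ≡ 14.
  x = λ² - 5 - 5 = 196 - 10 ≡ 20; y = λ·(5 - 20) - 5 ≡ 34. → (20, 34)

(20, 34)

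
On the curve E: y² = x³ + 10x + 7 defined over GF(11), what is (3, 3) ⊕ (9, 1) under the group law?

(4, 1)

(3, 3) + (9, 1). λ = (1 - 3)/(9 - 3) ≡ 9/6 mod 11. 6⁻¹ ≡ 2 (mod 11), so λ ≡ 7.
  x = λ² - 3 - 9 = 49 - 12 ≡ 4; y = λ·(3 - 4) - 3 ≡ 1. → (4, 1)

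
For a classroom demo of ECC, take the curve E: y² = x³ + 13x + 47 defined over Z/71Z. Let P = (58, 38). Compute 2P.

(50, 13)

tangent at (58, 38): λ = (3·58² + 13)/(2·38) ≡ 23/5. 5⁻¹ ≡ 57 (mod 71), so λ ≡ 23·57 ≡ 33.
  x = λ² - 58 - 58 = 1089 - 116 ≡ 50; y = λ·(58 - 50) - 38 ≡ 13. → (50, 13)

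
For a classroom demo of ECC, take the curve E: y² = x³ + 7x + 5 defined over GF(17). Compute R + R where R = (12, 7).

(11, 11)

tangent at (12, 7): λ = (3·12² + 7)/(2·7) ≡ 14/14. 14⁻¹ ≡ 11 (mod 17) since 14·11 = 154 ≡ 1, so λ ≡ 14·11 ≡ 1.
  x = λ² - 12 - 12 = 1 - 24 ≡ 11; y = λ·(12 - 11) - 7 ≡ 11. → (11, 11)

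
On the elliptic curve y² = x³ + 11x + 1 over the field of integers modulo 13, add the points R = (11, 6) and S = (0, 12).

(11, 7)

(11, 6) + (0, 12). λ = (12 - 6)/(0 - 11) ≡ 6/2 mod 13. 2⁻¹ ≡ 7 (mod 13), so λ ≡ 3.
  x = λ² - 11 - 0 = 9 - 11 ≡ 11; y = λ·(11 - 11) - 6 ≡ 7. → (11, 7)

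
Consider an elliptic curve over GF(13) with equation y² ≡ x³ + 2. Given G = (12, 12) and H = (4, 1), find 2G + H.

First 2G:
Repeated addition: build up to 2G.
2G: tangent at (12, 12): λ = (3·12² + 0)/(2·12) ≡ 3/11. 11⁻¹ ≡ 6 (mod 13), so λ ≡ 3·6 ≡ 5.
  x = λ² - 12 - 12 = 25 - 24 ≡ 1; y = λ·(12 - 1) - 12 ≡ 4. → (1, 4)
2G = (1, 4).
Finally 2G + H:
(1, 4) + (4, 1). λ = (1 - 4)/(4 - 1) ≡ 10/3 mod 13. 3⁻¹ ≡ 9 (mod 13), so λ ≡ 12.
  x = λ² - 1 - 4 = 144 - 5 ≡ 9; y = λ·(1 - 9) - 4 ≡ 4. → (9, 4)

(9, 4)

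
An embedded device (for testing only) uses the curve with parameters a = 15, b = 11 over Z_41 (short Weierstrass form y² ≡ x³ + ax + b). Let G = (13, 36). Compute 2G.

tangent at (13, 36): λ = (3·13² + 15)/(2·36) ≡ 30/31. 31⁻¹ ≡ 4 (mod 41) since 31·4 = 124 ≡ 1, so λ ≡ 30·4 ≡ 38.
  x = λ² - 13 - 13 = 1444 - 26 ≡ 24; y = λ·(13 - 24) - 36 ≡ 38. → (24, 38)

(24, 38)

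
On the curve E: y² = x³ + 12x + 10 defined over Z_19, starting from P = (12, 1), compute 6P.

Repeated addition: build up to 6P.
2P: tangent at (12, 1): λ = (3·12² + 12)/(2·1) ≡ 7/2. 2⁻¹ ≡ 10 (mod 19), so λ ≡ 7·10 ≡ 13.
  x = λ² - 12 - 12 = 169 - 24 ≡ 12; y = λ·(12 - 12) - 1 ≡ 18. → (12, 18)
3P: (12, 18) + (12, 1): same x and y₁ ≡ -y₂, so the sum is O.
4P: O + (12, 1) = (12, 1) (identity).
5P: tangent at (12, 1): λ = (3·12² + 12)/(2·1) ≡ 7/2. 2⁻¹ ≡ 10 (mod 19), so λ ≡ 7·10 ≡ 13.
  x = λ² - 12 - 12 = 169 - 24 ≡ 12; y = λ·(12 - 12) - 1 ≡ 18. → (12, 18)
6P: (12, 18) + (12, 1): same x and y₁ ≡ -y₂, so the sum is O.

O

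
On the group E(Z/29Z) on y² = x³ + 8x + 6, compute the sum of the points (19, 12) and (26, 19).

(14, 22)

(19, 12) + (26, 19). λ = (19 - 12)/(26 - 19) ≡ 7/7 mod 29. 7⁻¹ ≡ 25 (mod 29) since 7·25 = 175 ≡ 1, so λ ≡ 1.
  x = λ² - 19 - 26 = 1 - 45 ≡ 14; y = λ·(19 - 14) - 12 ≡ 22. → (14, 22)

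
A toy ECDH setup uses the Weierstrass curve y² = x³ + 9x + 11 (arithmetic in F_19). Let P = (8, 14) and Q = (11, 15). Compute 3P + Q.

First 3P:
Repeated addition: build up to 3P.
2P: tangent at (8, 14): λ = (3·8² + 9)/(2·14) ≡ 11/9. 9⁻¹ ≡ 17 (mod 19) since 9·17 = 153 ≡ 1, so λ ≡ 11·17 ≡ 16.
  x = λ² - 8 - 8 = 256 - 16 ≡ 12; y = λ·(8 - 12) - 14 ≡ 17. → (12, 17)
3P: (12, 17) + (8, 14). λ = (14 - 17)/(8 - 12) ≡ 16/15 mod 19. 15⁻¹ ≡ 14 (mod 19), so λ ≡ 15.
  x = λ² - 12 - 8 = 225 - 20 ≡ 15; y = λ·(12 - 15) - 17 ≡ 14. → (15, 14)
3P = (15, 14).
Finally 3P + Q:
(15, 14) + (11, 15). λ = (15 - 14)/(11 - 15) ≡ 1/15 mod 19. 15⁻¹ ≡ 14 (mod 19), so λ ≡ 14.
  x = λ² - 15 - 11 = 196 - 26 ≡ 18; y = λ·(15 - 18) - 14 ≡ 1. → (18, 1)

(18, 1)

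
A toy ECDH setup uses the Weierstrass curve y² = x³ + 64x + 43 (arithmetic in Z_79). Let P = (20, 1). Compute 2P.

(39, 78)

tangent at (20, 1): λ = (3·20² + 64)/(2·1) ≡ 0/2. 2⁻¹ ≡ 40 (mod 79), so λ ≡ 0·40 ≡ 0.
  x = λ² - 20 - 20 = 0 - 40 ≡ 39; y = λ·(20 - 39) - 1 ≡ 78. → (39, 78)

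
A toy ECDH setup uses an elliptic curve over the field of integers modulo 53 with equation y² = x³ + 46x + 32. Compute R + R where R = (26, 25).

tangent at (26, 25): λ = (3·26² + 46)/(2·25) ≡ 7/50. 50⁻¹ ≡ 35 (mod 53) since 50·35 = 1750 ≡ 1, so λ ≡ 7·35 ≡ 33.
  x = λ² - 26 - 26 = 1089 - 52 ≡ 30; y = λ·(26 - 30) - 25 ≡ 2. → (30, 2)

(30, 2)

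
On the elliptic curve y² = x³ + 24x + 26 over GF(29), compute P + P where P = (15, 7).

(6, 26)

tangent at (15, 7): λ = (3·15² + 24)/(2·7) ≡ 3/14. 14⁻¹ ≡ 27 (mod 29) since 14·27 = 378 ≡ 1, so λ ≡ 3·27 ≡ 23.
  x = λ² - 15 - 15 = 529 - 30 ≡ 6; y = λ·(15 - 6) - 7 ≡ 26. → (6, 26)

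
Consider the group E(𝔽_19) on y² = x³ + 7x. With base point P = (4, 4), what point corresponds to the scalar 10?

O

Double-and-add on 10 = (1010)₂. Start with P = (4, 4) for the leading 1-bit.
double: tangent at (4, 4): λ = (3·4² + 7)/(2·4) ≡ 17/8. 8⁻¹ ≡ 12 (mod 19), so λ ≡ 17·12 ≡ 14.
  x = λ² - 4 - 4 = 196 - 8 ≡ 17; y = λ·(4 - 17) - 4 ≡ 4. → (17, 4)
double: tangent at (17, 4): λ = (3·17² + 7)/(2·4) ≡ 0/8. 8⁻¹ ≡ 12 (mod 19) since 8·12 = 96 ≡ 1, so λ ≡ 0·12 ≡ 0.
  x = λ² - 17 - 17 = 0 - 34 ≡ 4; y = λ·(17 - 4) - 4 ≡ 15. → (4, 15)
add P: (4, 15) + (4, 4): same x and y₁ ≡ -y₂, so the sum is O.
double: O + O = O (identity).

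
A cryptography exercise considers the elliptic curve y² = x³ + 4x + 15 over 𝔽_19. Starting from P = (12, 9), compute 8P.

(1, 1)

Repeated addition: build up to 8P.
2P: tangent at (12, 9): λ = (3·12² + 4)/(2·9) ≡ 18/18. 18⁻¹ ≡ 18 (mod 19), so λ ≡ 18·18 ≡ 1.
  x = λ² - 12 - 12 = 1 - 24 ≡ 15; y = λ·(12 - 15) - 9 ≡ 7. → (15, 7)
3P: (15, 7) + (12, 9). λ = (9 - 7)/(12 - 15) ≡ 2/16 mod 19. 16⁻¹ ≡ 6 (mod 19), so λ ≡ 12.
  x = λ² - 15 - 12 = 144 - 27 ≡ 3; y = λ·(15 - 3) - 7 ≡ 4. → (3, 4)
4P: (3, 4) + (12, 9). λ = (9 - 4)/(12 - 3) ≡ 5/9 mod 19. 9⁻¹ ≡ 17 (mod 19) since 9·17 = 153 ≡ 1, so λ ≡ 9.
  x = λ² - 3 - 12 = 81 - 15 ≡ 9; y = λ·(3 - 9) - 4 ≡ 18. → (9, 18)
5P: (9, 18) + (12, 9). λ = (9 - 18)/(12 - 9) ≡ 10/3 mod 19. 3⁻¹ ≡ 13 (mod 19), so λ ≡ 16.
  x = λ² - 9 - 12 = 256 - 21 ≡ 7; y = λ·(9 - 7) - 18 ≡ 14. → (7, 14)
6P: (7, 14) + (12, 9). λ = (9 - 14)/(12 - 7) ≡ 14/5 mod 19. 5⁻¹ ≡ 4 (mod 19) since 5·4 = 20 ≡ 1, so λ ≡ 18.
  x = λ² - 7 - 12 = 324 - 19 ≡ 1; y = λ·(7 - 1) - 14 ≡ 18. → (1, 18)
7P: (1, 18) + (12, 9). λ = (9 - 18)/(12 - 1) ≡ 10/11 mod 19. 11⁻¹ ≡ 7 (mod 19) since 11·7 = 77 ≡ 1, so λ ≡ 13.
  x = λ² - 1 - 12 = 169 - 13 ≡ 4; y = λ·(1 - 4) - 18 ≡ 0. → (4, 0)
8P: (4, 0) + (12, 9). λ = (9 - 0)/(12 - 4) ≡ 9/8 mod 19. 8⁻¹ ≡ 12 (mod 19), so λ ≡ 13.
  x = λ² - 4 - 12 = 169 - 16 ≡ 1; y = λ·(4 - 1) - 0 ≡ 1. → (1, 1)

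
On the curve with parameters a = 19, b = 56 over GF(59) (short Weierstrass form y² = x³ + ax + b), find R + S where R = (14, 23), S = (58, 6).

(14, 23) + (58, 6). λ = (6 - 23)/(58 - 14) ≡ 42/44 mod 59. 44⁻¹ ≡ 55 (mod 59), so λ ≡ 9.
  x = λ² - 14 - 58 = 81 - 72 ≡ 9; y = λ·(14 - 9) - 23 ≡ 22. → (9, 22)

(9, 22)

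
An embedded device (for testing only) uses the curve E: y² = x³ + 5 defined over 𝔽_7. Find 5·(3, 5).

(5, 2)

Write G = (3, 5).
Double-and-add on 5 = (101)₂. Start with G = (3, 5) for the leading 1-bit.
double: tangent at (3, 5): λ = (3·3² + 0)/(2·5) ≡ 6/3. 3⁻¹ ≡ 5 (mod 7) since 3·5 = 15 ≡ 1, so λ ≡ 6·5 ≡ 2.
  x = λ² - 3 - 3 = 4 - 6 ≡ 5; y = λ·(3 - 5) - 5 ≡ 5. → (5, 5)
double: tangent at (5, 5): λ = (3·5² + 0)/(2·5) ≡ 5/3. 3⁻¹ ≡ 5 (mod 7) since 3·5 = 15 ≡ 1, so λ ≡ 5·5 ≡ 4.
  x = λ² - 5 - 5 = 16 - 10 ≡ 6; y = λ·(5 - 6) - 5 ≡ 5. → (6, 5)
add G: (6, 5) + (3, 5). λ = (5 - 5)/(3 - 6) ≡ 0/4 mod 7. 4⁻¹ ≡ 2 (mod 7) since 4·2 = 8 ≡ 1, so λ ≡ 0.
  x = λ² - 6 - 3 = 0 - 9 ≡ 5; y = λ·(6 - 5) - 5 ≡ 2. → (5, 2)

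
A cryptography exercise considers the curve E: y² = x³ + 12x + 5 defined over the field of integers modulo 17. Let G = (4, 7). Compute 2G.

tangent at (4, 7): λ = (3·4² + 12)/(2·7) ≡ 9/14. 14⁻¹ ≡ 11 (mod 17), so λ ≡ 9·11 ≡ 14.
  x = λ² - 4 - 4 = 196 - 8 ≡ 1; y = λ·(4 - 1) - 7 ≡ 1. → (1, 1)

(1, 1)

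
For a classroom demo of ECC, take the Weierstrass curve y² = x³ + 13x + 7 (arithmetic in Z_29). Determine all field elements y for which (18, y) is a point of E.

x³ + 13x + 7 = 6073 ≡ 12 (mod 29).
12 is a non-residue mod 29; no y exists.

none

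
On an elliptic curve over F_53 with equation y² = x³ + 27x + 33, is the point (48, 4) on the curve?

no

y² = 4² ≡ 16; x³ + 27x + 33 = 111921 ≡ 38 (mod 53). 16 ≠ 38.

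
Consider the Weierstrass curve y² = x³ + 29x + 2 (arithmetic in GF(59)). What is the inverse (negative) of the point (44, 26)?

-(44, 26) = (44, -26 mod 59) = (44, 33).

(44, 33)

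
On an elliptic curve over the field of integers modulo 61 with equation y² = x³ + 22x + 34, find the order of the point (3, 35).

2P: tangent at (3, 35): λ = (3·3² + 22)/(2·35) ≡ 49/9. 9⁻¹ ≡ 34 (mod 61), so λ ≡ 49·34 ≡ 19.
  x = λ² - 3 - 3 = 361 - 6 ≡ 50; y = λ·(3 - 50) - 35 ≡ 48. → (50, 48)
3P: (50, 48) + (3, 35). λ = (35 - 48)/(3 - 50) ≡ 48/14 mod 61. 14⁻¹ ≡ 48 (mod 61) since 14·48 = 672 ≡ 1, so λ ≡ 47.
  x = λ² - 50 - 3 = 2209 - 53 ≡ 21; y = λ·(50 - 21) - 48 ≡ 34. → (21, 34)
4P: (21, 34) + (3, 35). λ = (35 - 34)/(3 - 21) ≡ 1/43 mod 61. 43⁻¹ ≡ 44 (mod 61), so λ ≡ 44.
  x = λ² - 21 - 3 = 1936 - 24 ≡ 21; y = λ·(21 - 21) - 34 ≡ 27. → (21, 27)
5P: (21, 27) + (3, 35). λ = (35 - 27)/(3 - 21) ≡ 8/43 mod 61. 43⁻¹ ≡ 44 (mod 61) since 43·44 = 1892 ≡ 1, so λ ≡ 47.
  x = λ² - 21 - 3 = 2209 - 24 ≡ 50; y = λ·(21 - 50) - 27 ≡ 13. → (50, 13)
6P: (50, 13) + (3, 35). λ = (35 - 13)/(3 - 50) ≡ 22/14 mod 61. 14⁻¹ ≡ 48 (mod 61), so λ ≡ 19.
  x = λ² - 50 - 3 = 361 - 53 ≡ 3; y = λ·(50 - 3) - 13 ≡ 26. → (3, 26)
7P: (3, 26) + (3, 35): same x and y₁ ≡ -y₂, so the sum is 𝒪.
7P = 𝒪, so the order is 7.

7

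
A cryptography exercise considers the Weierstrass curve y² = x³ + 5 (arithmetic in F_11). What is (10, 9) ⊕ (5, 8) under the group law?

(10, 9) + (5, 8). λ = (8 - 9)/(5 - 10) ≡ 10/6 mod 11. 6⁻¹ ≡ 2 (mod 11) since 6·2 = 12 ≡ 1, so λ ≡ 9.
  x = λ² - 10 - 5 = 81 - 15 ≡ 0; y = λ·(10 - 0) - 9 ≡ 4. → (0, 4)

(0, 4)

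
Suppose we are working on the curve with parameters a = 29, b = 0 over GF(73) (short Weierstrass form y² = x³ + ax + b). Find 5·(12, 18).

Write P = (12, 18).
Double-and-add on 5 = (101)₂. Start with P = (12, 18) for the leading 1-bit.
double: tangent at (12, 18): λ = (3·12² + 29)/(2·18) ≡ 23/36. 36⁻¹ ≡ 71 (mod 73), so λ ≡ 23·71 ≡ 27.
  x = λ² - 12 - 12 = 729 - 24 ≡ 48; y = λ·(12 - 48) - 18 ≡ 32. → (48, 32)
double: tangent at (48, 32): λ = (3·48² + 29)/(2·32) ≡ 6/64. 64⁻¹ ≡ 8 (mod 73), so λ ≡ 6·8 ≡ 48.
  x = λ² - 48 - 48 = 2304 - 96 ≡ 18; y = λ·(48 - 18) - 32 ≡ 21. → (18, 21)
add P: (18, 21) + (12, 18). λ = (18 - 21)/(12 - 18) ≡ 70/67 mod 73. 67⁻¹ ≡ 12 (mod 73), so λ ≡ 37.
  x = λ² - 18 - 12 = 1369 - 30 ≡ 25; y = λ·(18 - 25) - 21 ≡ 12. → (25, 12)

(25, 12)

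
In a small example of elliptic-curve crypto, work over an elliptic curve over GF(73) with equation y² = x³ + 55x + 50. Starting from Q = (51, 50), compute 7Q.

Double-and-add on 7 = (111)₂. Start with Q = (51, 50) for the leading 1-bit.
double: tangent at (51, 50): λ = (3·51² + 55)/(2·50) ≡ 47/27. 27⁻¹ ≡ 46 (mod 73), so λ ≡ 47·46 ≡ 45.
  x = λ² - 51 - 51 = 2025 - 102 ≡ 25; y = λ·(51 - 25) - 50 ≡ 25. → (25, 25)
add Q: (25, 25) + (51, 50). λ = (50 - 25)/(51 - 25) ≡ 25/26 mod 73. 26⁻¹ ≡ 59 (mod 73) since 26·59 = 1534 ≡ 1, so λ ≡ 15.
  x = λ² - 25 - 51 = 225 - 76 ≡ 3; y = λ·(25 - 3) - 25 ≡ 13. → (3, 13)
double: tangent at (3, 13): λ = (3·3² + 55)/(2·13) ≡ 9/26. 26⁻¹ ≡ 59 (mod 73), so λ ≡ 9·59 ≡ 20.
  x = λ² - 3 - 3 = 400 - 6 ≡ 29; y = λ·(3 - 29) - 13 ≡ 51. → (29, 51)
add Q: (29, 51) + (51, 50). λ = (50 - 51)/(51 - 29) ≡ 72/22 mod 73. 22⁻¹ ≡ 10 (mod 73), so λ ≡ 63.
  x = λ² - 29 - 51 = 3969 - 80 ≡ 20; y = λ·(29 - 20) - 51 ≡ 5. → (20, 5)

(20, 5)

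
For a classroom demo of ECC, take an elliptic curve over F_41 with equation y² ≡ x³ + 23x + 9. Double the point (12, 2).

tangent at (12, 2): λ = (3·12² + 23)/(2·2) ≡ 4/4. 4⁻¹ ≡ 31 (mod 41), so λ ≡ 4·31 ≡ 1.
  x = λ² - 12 - 12 = 1 - 24 ≡ 18; y = λ·(12 - 18) - 2 ≡ 33. → (18, 33)

(18, 33)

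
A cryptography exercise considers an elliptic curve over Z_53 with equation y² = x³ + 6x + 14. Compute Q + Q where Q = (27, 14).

(6, 1)

tangent at (27, 14): λ = (3·27² + 6)/(2·14) ≡ 20/28. 28⁻¹ ≡ 36 (mod 53), so λ ≡ 20·36 ≡ 31.
  x = λ² - 27 - 27 = 961 - 54 ≡ 6; y = λ·(27 - 6) - 14 ≡ 1. → (6, 1)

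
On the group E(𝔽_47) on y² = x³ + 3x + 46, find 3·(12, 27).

Write G = (12, 27).
Repeated addition: build up to 3G.
2G: tangent at (12, 27): λ = (3·12² + 3)/(2·27) ≡ 12/7. 7⁻¹ ≡ 27 (mod 47), so λ ≡ 12·27 ≡ 42.
  x = λ² - 12 - 12 = 1764 - 24 ≡ 1; y = λ·(12 - 1) - 27 ≡ 12. → (1, 12)
3G: (1, 12) + (12, 27). λ = (27 - 12)/(12 - 1) ≡ 15/11 mod 47. 11⁻¹ ≡ 30 (mod 47), so λ ≡ 27.
  x = λ² - 1 - 12 = 729 - 13 ≡ 11; y = λ·(1 - 11) - 12 ≡ 0. → (11, 0)

(11, 0)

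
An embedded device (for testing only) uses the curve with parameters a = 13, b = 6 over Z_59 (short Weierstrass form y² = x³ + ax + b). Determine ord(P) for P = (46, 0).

2P: (46, 0) + (46, 0): same x and y₁ ≡ -y₂, so the sum is O.
2P = O, so the order is 2.

2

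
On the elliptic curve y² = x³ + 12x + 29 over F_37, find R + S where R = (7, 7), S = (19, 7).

(7, 7) + (19, 7). λ = (7 - 7)/(19 - 7) ≡ 0/12 mod 37. 12⁻¹ ≡ 34 (mod 37) since 12·34 = 408 ≡ 1, so λ ≡ 0.
  x = λ² - 7 - 19 = 0 - 26 ≡ 11; y = λ·(7 - 11) - 7 ≡ 30. → (11, 30)

(11, 30)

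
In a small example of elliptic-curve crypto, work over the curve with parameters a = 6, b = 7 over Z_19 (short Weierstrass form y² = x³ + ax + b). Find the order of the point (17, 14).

2P: tangent at (17, 14): λ = (3·17² + 6)/(2·14) ≡ 18/9. 9⁻¹ ≡ 17 (mod 19) since 9·17 = 153 ≡ 1, so λ ≡ 18·17 ≡ 2.
  x = λ² - 17 - 17 = 4 - 34 ≡ 8; y = λ·(17 - 8) - 14 ≡ 4. → (8, 4)
3P: (8, 4) + (17, 14). λ = (14 - 4)/(17 - 8) ≡ 10/9 mod 19. 9⁻¹ ≡ 17 (mod 19), so λ ≡ 18.
  x = λ² - 8 - 17 = 324 - 25 ≡ 14; y = λ·(8 - 14) - 4 ≡ 2. → (14, 2)
4P: (14, 2) + (17, 14). λ = (14 - 2)/(17 - 14) ≡ 12/3 mod 19. 3⁻¹ ≡ 13 (mod 19) since 3·13 = 39 ≡ 1, so λ ≡ 4.
  x = λ² - 14 - 17 = 16 - 31 ≡ 4; y = λ·(14 - 4) - 2 ≡ 0. → (4, 0)
5P: (4, 0) + (17, 14). λ = (14 - 0)/(17 - 4) ≡ 14/13 mod 19. 13⁻¹ ≡ 3 (mod 19) since 13·3 = 39 ≡ 1, so λ ≡ 4.
  x = λ² - 4 - 17 = 16 - 21 ≡ 14; y = λ·(4 - 14) - 0 ≡ 17. → (14, 17)
6P: (14, 17) + (17, 14). λ = (14 - 17)/(17 - 14) ≡ 16/3 mod 19. 3⁻¹ ≡ 13 (mod 19), so λ ≡ 18.
  x = λ² - 14 - 17 = 324 - 31 ≡ 8; y = λ·(14 - 8) - 17 ≡ 15. → (8, 15)
7P: (8, 15) + (17, 14). λ = (14 - 15)/(17 - 8) ≡ 18/9 mod 19. 9⁻¹ ≡ 17 (mod 19), so λ ≡ 2.
  x = λ² - 8 - 17 = 4 - 25 ≡ 17; y = λ·(8 - 17) - 15 ≡ 5. → (17, 5)
8P: (17, 5) + (17, 14): same x and y₁ ≡ -y₂, so the sum is ∞.
8P = ∞, so the order is 8.

8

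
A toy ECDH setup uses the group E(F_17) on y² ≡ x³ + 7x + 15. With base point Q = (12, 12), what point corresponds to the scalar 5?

Double-and-add on 5 = (101)₂. Start with Q = (12, 12) for the leading 1-bit.
double: tangent at (12, 12): λ = (3·12² + 7)/(2·12) ≡ 14/7. 7⁻¹ ≡ 5 (mod 17), so λ ≡ 14·5 ≡ 2.
  x = λ² - 12 - 12 = 4 - 24 ≡ 14; y = λ·(12 - 14) - 12 ≡ 1. → (14, 1)
double: tangent at (14, 1): λ = (3·14² + 7)/(2·1) ≡ 0/2. 2⁻¹ ≡ 9 (mod 17), so λ ≡ 0·9 ≡ 0.
  x = λ² - 14 - 14 = 0 - 28 ≡ 6; y = λ·(14 - 6) - 1 ≡ 16. → (6, 16)
add Q: (6, 16) + (12, 12). λ = (12 - 16)/(12 - 6) ≡ 13/6 mod 17. 6⁻¹ ≡ 3 (mod 17) since 6·3 = 18 ≡ 1, so λ ≡ 5.
  x = λ² - 6 - 12 = 25 - 18 ≡ 7; y = λ·(6 - 7) - 16 ≡ 13. → (7, 13)

(7, 13)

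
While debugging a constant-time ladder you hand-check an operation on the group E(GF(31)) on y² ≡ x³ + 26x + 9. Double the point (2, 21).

tangent at (2, 21): λ = (3·2² + 26)/(2·21) ≡ 7/11. 11⁻¹ ≡ 17 (mod 31) since 11·17 = 187 ≡ 1, so λ ≡ 7·17 ≡ 26.
  x = λ² - 2 - 2 = 676 - 4 ≡ 21; y = λ·(2 - 21) - 21 ≡ 12. → (21, 12)

(21, 12)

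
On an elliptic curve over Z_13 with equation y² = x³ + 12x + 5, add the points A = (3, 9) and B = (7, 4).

(7, 9)

(3, 9) + (7, 4). λ = (4 - 9)/(7 - 3) ≡ 8/4 mod 13. 4⁻¹ ≡ 10 (mod 13), so λ ≡ 2.
  x = λ² - 3 - 7 = 4 - 10 ≡ 7; y = λ·(3 - 7) - 9 ≡ 9. → (7, 9)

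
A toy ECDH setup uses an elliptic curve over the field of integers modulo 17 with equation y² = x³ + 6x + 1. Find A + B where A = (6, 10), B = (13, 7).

(6, 10) + (13, 7). λ = (7 - 10)/(13 - 6) ≡ 14/7 mod 17. 7⁻¹ ≡ 5 (mod 17), so λ ≡ 2.
  x = λ² - 6 - 13 = 4 - 19 ≡ 2; y = λ·(6 - 2) - 10 ≡ 15. → (2, 15)

(2, 15)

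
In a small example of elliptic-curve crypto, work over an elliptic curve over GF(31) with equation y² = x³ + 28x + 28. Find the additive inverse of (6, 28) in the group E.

(6, 3)

-(6, 28) = (6, -28 mod 31) = (6, 3).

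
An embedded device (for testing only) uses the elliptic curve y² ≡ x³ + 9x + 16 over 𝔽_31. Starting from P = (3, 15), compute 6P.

Double-and-add on 6 = (110)₂. Start with P = (3, 15) for the leading 1-bit.
double: tangent at (3, 15): λ = (3·3² + 9)/(2·15) ≡ 5/30. 30⁻¹ ≡ 30 (mod 31), so λ ≡ 5·30 ≡ 26.
  x = λ² - 3 - 3 = 676 - 6 ≡ 19; y = λ·(3 - 19) - 15 ≡ 3. → (19, 3)
add P: (19, 3) + (3, 15). λ = (15 - 3)/(3 - 19) ≡ 12/15 mod 31. 15⁻¹ ≡ 29 (mod 31), so λ ≡ 7.
  x = λ² - 19 - 3 = 49 - 22 ≡ 27; y = λ·(19 - 27) - 3 ≡ 3. → (27, 3)
double: tangent at (27, 3): λ = (3·27² + 9)/(2·3) ≡ 26/6. 6⁻¹ ≡ 26 (mod 31) since 6·26 = 156 ≡ 1, so λ ≡ 26·26 ≡ 25.
  x = λ² - 27 - 27 = 625 - 54 ≡ 13; y = λ·(27 - 13) - 3 ≡ 6. → (13, 6)

(13, 6)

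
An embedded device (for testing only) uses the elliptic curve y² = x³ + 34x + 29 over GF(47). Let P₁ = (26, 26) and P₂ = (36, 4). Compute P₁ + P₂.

(3, 8)

(26, 26) + (36, 4). λ = (4 - 26)/(36 - 26) ≡ 25/10 mod 47. 10⁻¹ ≡ 33 (mod 47) since 10·33 = 330 ≡ 1, so λ ≡ 26.
  x = λ² - 26 - 36 = 676 - 62 ≡ 3; y = λ·(26 - 3) - 26 ≡ 8. → (3, 8)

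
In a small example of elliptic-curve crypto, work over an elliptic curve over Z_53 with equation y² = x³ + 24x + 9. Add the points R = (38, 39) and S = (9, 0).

(31, 49)

(38, 39) + (9, 0). λ = (0 - 39)/(9 - 38) ≡ 14/24 mod 53. 24⁻¹ ≡ 42 (mod 53), so λ ≡ 5.
  x = λ² - 38 - 9 = 25 - 47 ≡ 31; y = λ·(38 - 31) - 39 ≡ 49. → (31, 49)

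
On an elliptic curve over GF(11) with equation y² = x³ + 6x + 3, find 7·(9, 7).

Write Q = (9, 7).
Repeated addition: build up to 7Q.
2Q: tangent at (9, 7): λ = (3·9² + 6)/(2·7) ≡ 7/3. 3⁻¹ ≡ 4 (mod 11) since 3·4 = 12 ≡ 1, so λ ≡ 7·4 ≡ 6.
  x = λ² - 9 - 9 = 36 - 18 ≡ 7; y = λ·(9 - 7) - 7 ≡ 5. → (7, 5)
3Q: (7, 5) + (9, 7). λ = (7 - 5)/(9 - 7) ≡ 2/2 mod 11. 2⁻¹ ≡ 6 (mod 11) since 2·6 = 12 ≡ 1, so λ ≡ 1.
  x = λ² - 7 - 9 = 1 - 16 ≡ 7; y = λ·(7 - 7) - 5 ≡ 6. → (7, 6)
4Q: (7, 6) + (9, 7). λ = (7 - 6)/(9 - 7) ≡ 1/2 mod 11. 2⁻¹ ≡ 6 (mod 11), so λ ≡ 6.
  x = λ² - 7 - 9 = 36 - 16 ≡ 9; y = λ·(7 - 9) - 6 ≡ 4. → (9, 4)
5Q: (9, 4) + (9, 7): same x and y₁ ≡ -y₂, so the sum is ∞.
6Q: ∞ + (9, 7) = (9, 7) (identity).
7Q: tangent at (9, 7): λ = (3·9² + 6)/(2·7) ≡ 7/3. 3⁻¹ ≡ 4 (mod 11) since 3·4 = 12 ≡ 1, so λ ≡ 7·4 ≡ 6.
  x = λ² - 9 - 9 = 36 - 18 ≡ 7; y = λ·(9 - 7) - 7 ≡ 5. → (7, 5)

(7, 5)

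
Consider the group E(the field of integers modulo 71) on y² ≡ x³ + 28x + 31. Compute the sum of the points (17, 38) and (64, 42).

(63, 17)

(17, 38) + (64, 42). λ = (42 - 38)/(64 - 17) ≡ 4/47 mod 71. 47⁻¹ ≡ 68 (mod 71) since 47·68 = 3196 ≡ 1, so λ ≡ 59.
  x = λ² - 17 - 64 = 3481 - 81 ≡ 63; y = λ·(17 - 63) - 38 ≡ 17. → (63, 17)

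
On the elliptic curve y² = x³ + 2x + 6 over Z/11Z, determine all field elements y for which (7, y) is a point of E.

0

x³ + 2x + 6 = 363 ≡ 0 (mod 11).
Only y = 0 satisfies y² ≡ 0.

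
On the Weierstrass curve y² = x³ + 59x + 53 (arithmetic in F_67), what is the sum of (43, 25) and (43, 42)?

O

The two points share x = 43 and their y-coordinates satisfy 25 + 42 ≡ 0 (mod 67), so they are inverses. Their sum is the point at infinity.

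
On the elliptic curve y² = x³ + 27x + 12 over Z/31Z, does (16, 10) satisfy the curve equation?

y² = 10² ≡ 7; x³ + 27x + 12 = 4540 ≡ 14 (mod 31). 7 ≠ 14.

no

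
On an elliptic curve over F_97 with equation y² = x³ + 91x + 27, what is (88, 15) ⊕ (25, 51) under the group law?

(88, 15) + (25, 51). λ = (51 - 15)/(25 - 88) ≡ 36/34 mod 97. 34⁻¹ ≡ 20 (mod 97), so λ ≡ 41.
  x = λ² - 88 - 25 = 1681 - 113 ≡ 16; y = λ·(88 - 16) - 15 ≡ 27. → (16, 27)

(16, 27)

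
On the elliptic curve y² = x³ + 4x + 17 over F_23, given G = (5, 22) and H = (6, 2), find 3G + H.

First 3G:
Repeated addition: build up to 3G.
2G: tangent at (5, 22): λ = (3·5² + 4)/(2·22) ≡ 10/21. 21⁻¹ ≡ 11 (mod 23), so λ ≡ 10·11 ≡ 18.
  x = λ² - 5 - 5 = 324 - 10 ≡ 15; y = λ·(5 - 15) - 22 ≡ 5. → (15, 5)
3G: (15, 5) + (5, 22). λ = (22 - 5)/(5 - 15) ≡ 17/13 mod 23. 13⁻¹ ≡ 16 (mod 23) since 13·16 = 208 ≡ 1, so λ ≡ 19.
  x = λ² - 15 - 5 = 361 - 20 ≡ 19; y = λ·(15 - 19) - 5 ≡ 11. → (19, 11)
3G = (19, 11).
Finally 3G + H:
(19, 11) + (6, 2). λ = (2 - 11)/(6 - 19) ≡ 14/10 mod 23. 10⁻¹ ≡ 7 (mod 23), so λ ≡ 6.
  x = λ² - 19 - 6 = 36 - 25 ≡ 11; y = λ·(19 - 11) - 11 ≡ 14. → (11, 14)

(11, 14)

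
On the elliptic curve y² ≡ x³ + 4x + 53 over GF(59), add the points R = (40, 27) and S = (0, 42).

(40, 27) + (0, 42). λ = (42 - 27)/(0 - 40) ≡ 15/19 mod 59. 19⁻¹ ≡ 28 (mod 59), so λ ≡ 7.
  x = λ² - 40 - 0 = 49 - 40 ≡ 9; y = λ·(40 - 9) - 27 ≡ 13. → (9, 13)

(9, 13)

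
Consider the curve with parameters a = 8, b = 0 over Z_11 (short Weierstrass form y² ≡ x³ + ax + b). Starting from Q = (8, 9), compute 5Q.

Repeated addition: build up to 5Q.
2Q: tangent at (8, 9): λ = (3·8² + 8)/(2·9) ≡ 2/7. 7⁻¹ ≡ 8 (mod 11), so λ ≡ 2·8 ≡ 5.
  x = λ² - 8 - 8 = 25 - 16 ≡ 9; y = λ·(8 - 9) - 9 ≡ 8. → (9, 8)
3Q: (9, 8) + (8, 9). λ = (9 - 8)/(8 - 9) ≡ 1/10 mod 11. 10⁻¹ ≡ 10 (mod 11), so λ ≡ 10.
  x = λ² - 9 - 8 = 100 - 17 ≡ 6; y = λ·(9 - 6) - 8 ≡ 0. → (6, 0)
4Q: (6, 0) + (8, 9). λ = (9 - 0)/(8 - 6) ≡ 9/2 mod 11. 2⁻¹ ≡ 6 (mod 11), so λ ≡ 10.
  x = λ² - 6 - 8 = 100 - 14 ≡ 9; y = λ·(6 - 9) - 0 ≡ 3. → (9, 3)
5Q: (9, 3) + (8, 9). λ = (9 - 3)/(8 - 9) ≡ 6/10 mod 11. 10⁻¹ ≡ 10 (mod 11) since 10·10 = 100 ≡ 1, so λ ≡ 5.
  x = λ² - 9 - 8 = 25 - 17 ≡ 8; y = λ·(9 - 8) - 3 ≡ 2. → (8, 2)

(8, 2)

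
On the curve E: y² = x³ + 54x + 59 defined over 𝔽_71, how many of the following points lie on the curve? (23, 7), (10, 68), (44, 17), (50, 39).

3

(23, 7): 7² ≡ 49, rhs ≡ 49 → on.
(10, 68): 68² ≡ 9, rhs ≡ 37 → off.
(44, 17): 17² ≡ 5, rhs ≡ 5 → on.
(50, 39): 39² ≡ 30, rhs ≡ 30 → on.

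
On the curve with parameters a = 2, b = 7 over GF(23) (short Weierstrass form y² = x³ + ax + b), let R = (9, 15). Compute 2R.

tangent at (9, 15): λ = (3·9² + 2)/(2·15) ≡ 15/7. 7⁻¹ ≡ 10 (mod 23) since 7·10 = 70 ≡ 1, so λ ≡ 15·10 ≡ 12.
  x = λ² - 9 - 9 = 144 - 18 ≡ 11; y = λ·(9 - 11) - 15 ≡ 7. → (11, 7)

(11, 7)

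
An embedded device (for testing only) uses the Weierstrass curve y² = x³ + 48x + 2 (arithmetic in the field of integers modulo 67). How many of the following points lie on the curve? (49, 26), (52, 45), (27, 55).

2

(49, 26): 26² ≡ 6, rhs ≡ 6 → on.
(52, 45): 45² ≡ 15, rhs ≡ 61 → off.
(27, 55): 55² ≡ 10, rhs ≡ 10 → on.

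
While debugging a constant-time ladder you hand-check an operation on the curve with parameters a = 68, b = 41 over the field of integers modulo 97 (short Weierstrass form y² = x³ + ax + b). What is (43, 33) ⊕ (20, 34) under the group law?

(43, 33) + (20, 34). λ = (34 - 33)/(20 - 43) ≡ 1/74 mod 97. 74⁻¹ ≡ 59 (mod 97) since 74·59 = 4366 ≡ 1, so λ ≡ 59.
  x = λ² - 43 - 20 = 3481 - 63 ≡ 23; y = λ·(43 - 23) - 33 ≡ 80. → (23, 80)

(23, 80)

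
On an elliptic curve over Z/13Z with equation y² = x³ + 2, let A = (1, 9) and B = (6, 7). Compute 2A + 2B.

(10, 1)

First 2A:
Repeated addition: build up to 2A.
2A: tangent at (1, 9): λ = (3·1² + 0)/(2·9) ≡ 3/5. 5⁻¹ ≡ 8 (mod 13), so λ ≡ 3·8 ≡ 11.
  x = λ² - 1 - 1 = 121 - 2 ≡ 2; y = λ·(1 - 2) - 9 ≡ 6. → (2, 6)
2A = (2, 6).
Next 2B:
Repeated addition: build up to 2B.
2B: tangent at (6, 7): λ = (3·6² + 0)/(2·7) ≡ 4/1. 1⁻¹ ≡ 1 (mod 13), so λ ≡ 4·1 ≡ 4.
  x = λ² - 6 - 6 = 16 - 12 ≡ 4; y = λ·(6 - 4) - 7 ≡ 1. → (4, 1)
2B = (4, 1).
Finally 2A + 2B:
(2, 6) + (4, 1). λ = (1 - 6)/(4 - 2) ≡ 8/2 mod 13. 2⁻¹ ≡ 7 (mod 13), so λ ≡ 4.
  x = λ² - 2 - 4 = 16 - 6 ≡ 10; y = λ·(2 - 10) - 6 ≡ 1. → (10, 1)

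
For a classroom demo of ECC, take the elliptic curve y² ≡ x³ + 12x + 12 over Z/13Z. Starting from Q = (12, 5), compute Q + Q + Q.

(0, 8)

Repeated addition: build up to 3Q.
2Q: tangent at (12, 5): λ = (3·12² + 12)/(2·5) ≡ 2/10. 10⁻¹ ≡ 4 (mod 13), so λ ≡ 2·4 ≡ 8.
  x = λ² - 12 - 12 = 64 - 24 ≡ 1; y = λ·(12 - 1) - 5 ≡ 5. → (1, 5)
3Q: (1, 5) + (12, 5). λ = (5 - 5)/(12 - 1) ≡ 0/11 mod 13. 11⁻¹ ≡ 6 (mod 13), so λ ≡ 0.
  x = λ² - 1 - 12 = 0 - 13 ≡ 0; y = λ·(1 - 0) - 5 ≡ 8. → (0, 8)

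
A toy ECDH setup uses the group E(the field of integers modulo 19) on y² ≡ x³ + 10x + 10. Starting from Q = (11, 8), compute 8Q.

Repeated addition: build up to 8Q.
2Q: tangent at (11, 8): λ = (3·11² + 10)/(2·8) ≡ 12/16. 16⁻¹ ≡ 6 (mod 19), so λ ≡ 12·6 ≡ 15.
  x = λ² - 11 - 11 = 225 - 22 ≡ 13; y = λ·(11 - 13) - 8 ≡ 0. → (13, 0)
3Q: (13, 0) + (11, 8). λ = (8 - 0)/(11 - 13) ≡ 8/17 mod 19. 17⁻¹ ≡ 9 (mod 19), so λ ≡ 15.
  x = λ² - 13 - 11 = 225 - 24 ≡ 11; y = λ·(13 - 11) - 0 ≡ 11. → (11, 11)
4Q: (11, 11) + (11, 8): same x and y₁ ≡ -y₂, so the sum is O.
5Q: O + (11, 8) = (11, 8) (identity).
6Q: tangent at (11, 8): λ = (3·11² + 10)/(2·8) ≡ 12/16. 16⁻¹ ≡ 6 (mod 19), so λ ≡ 12·6 ≡ 15.
  x = λ² - 11 - 11 = 225 - 22 ≡ 13; y = λ·(11 - 13) - 8 ≡ 0. → (13, 0)
7Q: (13, 0) + (11, 8). λ = (8 - 0)/(11 - 13) ≡ 8/17 mod 19. 17⁻¹ ≡ 9 (mod 19), so λ ≡ 15.
  x = λ² - 13 - 11 = 225 - 24 ≡ 11; y = λ·(13 - 11) - 0 ≡ 11. → (11, 11)
8Q: (11, 11) + (11, 8): same x and y₁ ≡ -y₂, so the sum is O.

O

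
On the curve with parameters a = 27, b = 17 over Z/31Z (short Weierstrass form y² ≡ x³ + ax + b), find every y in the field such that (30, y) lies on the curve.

x³ + 27x + 17 = 27827 ≡ 20 (mod 31).
Square roots of 20 mod 31: 12 and 19 (since 12² = 144 ≡ 20).

12, 19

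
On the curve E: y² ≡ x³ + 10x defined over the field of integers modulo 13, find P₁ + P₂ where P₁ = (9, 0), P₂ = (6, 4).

(7, 6)

(9, 0) + (6, 4). λ = (4 - 0)/(6 - 9) ≡ 4/10 mod 13. 10⁻¹ ≡ 4 (mod 13), so λ ≡ 3.
  x = λ² - 9 - 6 = 9 - 15 ≡ 7; y = λ·(9 - 7) - 0 ≡ 6. → (7, 6)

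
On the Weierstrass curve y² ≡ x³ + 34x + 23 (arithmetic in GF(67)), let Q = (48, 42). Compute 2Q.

tangent at (48, 42): λ = (3·48² + 34)/(2·42) ≡ 45/17. 17⁻¹ ≡ 4 (mod 67), so λ ≡ 45·4 ≡ 46.
  x = λ² - 48 - 48 = 2116 - 96 ≡ 10; y = λ·(48 - 10) - 42 ≡ 31. → (10, 31)

(10, 31)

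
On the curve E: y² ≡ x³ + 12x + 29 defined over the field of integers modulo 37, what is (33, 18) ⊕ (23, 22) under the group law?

(30, 3)

(33, 18) + (23, 22). λ = (22 - 18)/(23 - 33) ≡ 4/27 mod 37. 27⁻¹ ≡ 11 (mod 37), so λ ≡ 7.
  x = λ² - 33 - 23 = 49 - 56 ≡ 30; y = λ·(33 - 30) - 18 ≡ 3. → (30, 3)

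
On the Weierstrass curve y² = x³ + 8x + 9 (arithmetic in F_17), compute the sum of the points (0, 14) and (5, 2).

(0, 14) + (5, 2). λ = (2 - 14)/(5 - 0) ≡ 5/5 mod 17. 5⁻¹ ≡ 7 (mod 17) since 5·7 = 35 ≡ 1, so λ ≡ 1.
  x = λ² - 0 - 5 = 1 - 5 ≡ 13; y = λ·(0 - 13) - 14 ≡ 7. → (13, 7)

(13, 7)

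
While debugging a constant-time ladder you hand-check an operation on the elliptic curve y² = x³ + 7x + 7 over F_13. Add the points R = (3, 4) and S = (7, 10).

(3, 4) + (7, 10). λ = (10 - 4)/(7 - 3) ≡ 6/4 mod 13. 4⁻¹ ≡ 10 (mod 13), so λ ≡ 8.
  x = λ² - 3 - 7 = 64 - 10 ≡ 2; y = λ·(3 - 2) - 4 ≡ 4. → (2, 4)

(2, 4)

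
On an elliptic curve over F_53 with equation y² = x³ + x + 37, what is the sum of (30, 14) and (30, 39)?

O

The two points share x = 30 and their y-coordinates satisfy 14 + 39 ≡ 0 (mod 53), so they are inverses. Their sum is ∞.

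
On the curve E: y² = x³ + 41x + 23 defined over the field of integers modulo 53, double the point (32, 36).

(33, 1)

tangent at (32, 36): λ = (3·32² + 41)/(2·36) ≡ 39/19. 19⁻¹ ≡ 14 (mod 53) since 19·14 = 266 ≡ 1, so λ ≡ 39·14 ≡ 16.
  x = λ² - 32 - 32 = 256 - 64 ≡ 33; y = λ·(32 - 33) - 36 ≡ 1. → (33, 1)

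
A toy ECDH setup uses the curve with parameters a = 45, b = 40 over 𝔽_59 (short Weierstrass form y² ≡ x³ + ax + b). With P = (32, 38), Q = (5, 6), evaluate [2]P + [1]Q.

First 2P:
Repeated addition: build up to 2P.
2P: tangent at (32, 38): λ = (3·32² + 45)/(2·38) ≡ 49/17. 17⁻¹ ≡ 7 (mod 59), so λ ≡ 49·7 ≡ 48.
  x = λ² - 32 - 32 = 2304 - 64 ≡ 57; y = λ·(32 - 57) - 38 ≡ 1. → (57, 1)
2P = (57, 1).
Finally 2P + Q:
(57, 1) + (5, 6). λ = (6 - 1)/(5 - 57) ≡ 5/7 mod 59. 7⁻¹ ≡ 17 (mod 59), so λ ≡ 26.
  x = λ² - 57 - 5 = 676 - 62 ≡ 24; y = λ·(57 - 24) - 1 ≡ 31. → (24, 31)

(24, 31)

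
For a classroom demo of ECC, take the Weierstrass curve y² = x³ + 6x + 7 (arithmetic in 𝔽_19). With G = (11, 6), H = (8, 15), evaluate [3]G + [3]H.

(11, 6)

First 3G:
Repeated addition: build up to 3G.
2G: tangent at (11, 6): λ = (3·11² + 6)/(2·6) ≡ 8/12. 12⁻¹ ≡ 8 (mod 19), so λ ≡ 8·8 ≡ 7.
  x = λ² - 11 - 11 = 49 - 22 ≡ 8; y = λ·(11 - 8) - 6 ≡ 15. → (8, 15)
3G: (8, 15) + (11, 6). λ = (6 - 15)/(11 - 8) ≡ 10/3 mod 19. 3⁻¹ ≡ 13 (mod 19) since 3·13 = 39 ≡ 1, so λ ≡ 16.
  x = λ² - 8 - 11 = 256 - 19 ≡ 9; y = λ·(8 - 9) - 15 ≡ 7. → (9, 7)
3G = (9, 7).
Next 3H:
Repeated addition: build up to 3H.
2H: tangent at (8, 15): λ = (3·8² + 6)/(2·15) ≡ 8/11. 11⁻¹ ≡ 7 (mod 19) since 11·7 = 77 ≡ 1, so λ ≡ 8·7 ≡ 18.
  x = λ² - 8 - 8 = 324 - 16 ≡ 4; y = λ·(8 - 4) - 15 ≡ 0. → (4, 0)
3H: (4, 0) + (8, 15). λ = (15 - 0)/(8 - 4) ≡ 15/4 mod 19. 4⁻¹ ≡ 5 (mod 19), so λ ≡ 18.
  x = λ² - 4 - 8 = 324 - 12 ≡ 8; y = λ·(4 - 8) - 0 ≡ 4. → (8, 4)
3H = (8, 4).
Finally 3G + 3H:
(9, 7) + (8, 4). λ = (4 - 7)/(8 - 9) ≡ 16/18 mod 19. 18⁻¹ ≡ 18 (mod 19), so λ ≡ 3.
  x = λ² - 9 - 8 = 9 - 17 ≡ 11; y = λ·(9 - 11) - 7 ≡ 6. → (11, 6)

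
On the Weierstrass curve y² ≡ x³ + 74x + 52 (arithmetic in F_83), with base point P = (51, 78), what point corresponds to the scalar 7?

Repeated addition: build up to 7P.
2P: tangent at (51, 78): λ = (3·51² + 74)/(2·78) ≡ 75/73. 73⁻¹ ≡ 58 (mod 83), so λ ≡ 75·58 ≡ 34.
  x = λ² - 51 - 51 = 1156 - 102 ≡ 58; y = λ·(51 - 58) - 78 ≡ 16. → (58, 16)
3P: (58, 16) + (51, 78). λ = (78 - 16)/(51 - 58) ≡ 62/76 mod 83. 76⁻¹ ≡ 71 (mod 83), so λ ≡ 3.
  x = λ² - 58 - 51 = 9 - 109 ≡ 66; y = λ·(58 - 66) - 16 ≡ 43. → (66, 43)
4P: (66, 43) + (51, 78). λ = (78 - 43)/(51 - 66) ≡ 35/68 mod 83. 68⁻¹ ≡ 11 (mod 83), so λ ≡ 53.
  x = λ² - 66 - 51 = 2809 - 117 ≡ 36; y = λ·(66 - 36) - 43 ≡ 53. → (36, 53)
5P: (36, 53) + (51, 78). λ = (78 - 53)/(51 - 36) ≡ 25/15 mod 83. 15⁻¹ ≡ 72 (mod 83), so λ ≡ 57.
  x = λ² - 36 - 51 = 3249 - 87 ≡ 8; y = λ·(36 - 8) - 53 ≡ 49. → (8, 49)
6P: (8, 49) + (51, 78). λ = (78 - 49)/(51 - 8) ≡ 29/43 mod 83. 43⁻¹ ≡ 56 (mod 83), so λ ≡ 47.
  x = λ² - 8 - 51 = 2209 - 59 ≡ 75; y = λ·(8 - 75) - 49 ≡ 39. → (75, 39)
7P: (75, 39) + (51, 78). λ = (78 - 39)/(51 - 75) ≡ 39/59 mod 83. 59⁻¹ ≡ 38 (mod 83), so λ ≡ 71.
  x = λ² - 75 - 51 = 5041 - 126 ≡ 18; y = λ·(75 - 18) - 39 ≡ 24. → (18, 24)

(18, 24)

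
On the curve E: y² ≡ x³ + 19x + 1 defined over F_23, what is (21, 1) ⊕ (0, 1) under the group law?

(21, 1) + (0, 1). λ = (1 - 1)/(0 - 21) ≡ 0/2 mod 23. 2⁻¹ ≡ 12 (mod 23) since 2·12 = 24 ≡ 1, so λ ≡ 0.
  x = λ² - 21 - 0 = 0 - 21 ≡ 2; y = λ·(21 - 2) - 1 ≡ 22. → (2, 22)

(2, 22)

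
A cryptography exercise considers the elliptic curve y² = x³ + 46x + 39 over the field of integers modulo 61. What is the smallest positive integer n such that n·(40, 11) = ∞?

6

2P: tangent at (40, 11): λ = (3·40² + 46)/(2·11) ≡ 27/22. 22⁻¹ ≡ 25 (mod 61), so λ ≡ 27·25 ≡ 4.
  x = λ² - 40 - 40 = 16 - 80 ≡ 58; y = λ·(40 - 58) - 11 ≡ 39. → (58, 39)
3P: (58, 39) + (40, 11). λ = (11 - 39)/(40 - 58) ≡ 33/43 mod 61. 43⁻¹ ≡ 44 (mod 61), so λ ≡ 49.
  x = λ² - 58 - 40 = 2401 - 98 ≡ 46; y = λ·(58 - 46) - 39 ≡ 0. → (46, 0)
4P: (46, 0) + (40, 11). λ = (11 - 0)/(40 - 46) ≡ 11/55 mod 61. 55⁻¹ ≡ 10 (mod 61), so λ ≡ 49.
  x = λ² - 46 - 40 = 2401 - 86 ≡ 58; y = λ·(46 - 58) - 0 ≡ 22. → (58, 22)
5P: (58, 22) + (40, 11). λ = (11 - 22)/(40 - 58) ≡ 50/43 mod 61. 43⁻¹ ≡ 44 (mod 61), so λ ≡ 4.
  x = λ² - 58 - 40 = 16 - 98 ≡ 40; y = λ·(58 - 40) - 22 ≡ 50. → (40, 50)
6P: (40, 50) + (40, 11): same x and y₁ ≡ -y₂, so the sum is ∞.
6P = ∞, so the order is 6.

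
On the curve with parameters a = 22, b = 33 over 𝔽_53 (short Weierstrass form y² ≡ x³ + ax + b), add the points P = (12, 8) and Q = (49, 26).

(12, 8) + (49, 26). λ = (26 - 8)/(49 - 12) ≡ 18/37 mod 53. 37⁻¹ ≡ 43 (mod 53), so λ ≡ 32.
  x = λ² - 12 - 49 = 1024 - 61 ≡ 9; y = λ·(12 - 9) - 8 ≡ 35. → (9, 35)

(9, 35)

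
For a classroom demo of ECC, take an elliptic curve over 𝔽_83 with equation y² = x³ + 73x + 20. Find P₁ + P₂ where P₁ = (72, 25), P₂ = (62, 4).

(72, 25) + (62, 4). λ = (4 - 25)/(62 - 72) ≡ 62/73 mod 83. 73⁻¹ ≡ 58 (mod 83) since 73·58 = 4234 ≡ 1, so λ ≡ 27.
  x = λ² - 72 - 62 = 729 - 134 ≡ 14; y = λ·(72 - 14) - 25 ≡ 47. → (14, 47)

(14, 47)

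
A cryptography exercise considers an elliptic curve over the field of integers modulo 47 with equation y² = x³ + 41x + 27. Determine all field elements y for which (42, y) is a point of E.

x³ + 41x + 27 = 75837 ≡ 26 (mod 47).
26 is a non-residue mod 47; no y exists.

none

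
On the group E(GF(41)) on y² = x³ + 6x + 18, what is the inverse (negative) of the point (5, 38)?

(5, 3)

-(5, 38) = (5, -38 mod 41) = (5, 3).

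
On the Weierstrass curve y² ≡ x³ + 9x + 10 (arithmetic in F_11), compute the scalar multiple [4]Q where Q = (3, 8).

O

Double-and-add on 4 = (100)₂. Start with Q = (3, 8) for the leading 1-bit.
double: tangent at (3, 8): λ = (3·3² + 9)/(2·8) ≡ 3/5. 5⁻¹ ≡ 9 (mod 11) since 5·9 = 45 ≡ 1, so λ ≡ 3·9 ≡ 5.
  x = λ² - 3 - 3 = 25 - 6 ≡ 8; y = λ·(3 - 8) - 8 ≡ 0. → (8, 0)
double: (8, 0) + (8, 0): same x and y₁ ≡ -y₂, so the sum is ∞.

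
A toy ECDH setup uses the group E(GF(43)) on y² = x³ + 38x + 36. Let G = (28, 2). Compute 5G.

O

Repeated addition: build up to 5G.
2G: tangent at (28, 2): λ = (3·28² + 38)/(2·2) ≡ 25/4. 4⁻¹ ≡ 11 (mod 43), so λ ≡ 25·11 ≡ 17.
  x = λ² - 28 - 28 = 289 - 56 ≡ 18; y = λ·(28 - 18) - 2 ≡ 39. → (18, 39)
3G: (18, 39) + (28, 2). λ = (2 - 39)/(28 - 18) ≡ 6/10 mod 43. 10⁻¹ ≡ 13 (mod 43), so λ ≡ 35.
  x = λ² - 18 - 28 = 1225 - 46 ≡ 18; y = λ·(18 - 18) - 39 ≡ 4. → (18, 4)
4G: (18, 4) + (28, 2). λ = (2 - 4)/(28 - 18) ≡ 41/10 mod 43. 10⁻¹ ≡ 13 (mod 43), so λ ≡ 17.
  x = λ² - 18 - 28 = 289 - 46 ≡ 28; y = λ·(18 - 28) - 4 ≡ 41. → (28, 41)
5G: (28, 41) + (28, 2): same x and y₁ ≡ -y₂, so the sum is O.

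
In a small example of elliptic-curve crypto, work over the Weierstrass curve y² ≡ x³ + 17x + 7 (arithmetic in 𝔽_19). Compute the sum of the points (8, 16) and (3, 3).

(8, 16) + (3, 3). λ = (3 - 16)/(3 - 8) ≡ 6/14 mod 19. 14⁻¹ ≡ 15 (mod 19) since 14·15 = 210 ≡ 1, so λ ≡ 14.
  x = λ² - 8 - 3 = 196 - 11 ≡ 14; y = λ·(8 - 14) - 16 ≡ 14. → (14, 14)

(14, 14)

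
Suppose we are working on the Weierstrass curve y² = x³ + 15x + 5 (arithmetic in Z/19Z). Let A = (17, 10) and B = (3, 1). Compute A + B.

(3, 18)

(17, 10) + (3, 1). λ = (1 - 10)/(3 - 17) ≡ 10/5 mod 19. 5⁻¹ ≡ 4 (mod 19) since 5·4 = 20 ≡ 1, so λ ≡ 2.
  x = λ² - 17 - 3 = 4 - 20 ≡ 3; y = λ·(17 - 3) - 10 ≡ 18. → (3, 18)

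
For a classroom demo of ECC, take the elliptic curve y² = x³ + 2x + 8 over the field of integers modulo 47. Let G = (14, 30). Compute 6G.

Repeated addition: build up to 6G.
2G: tangent at (14, 30): λ = (3·14² + 2)/(2·30) ≡ 26/13. 13⁻¹ ≡ 29 (mod 47), so λ ≡ 26·29 ≡ 2.
  x = λ² - 14 - 14 = 4 - 28 ≡ 23; y = λ·(14 - 23) - 30 ≡ 46. → (23, 46)
3G: (23, 46) + (14, 30). λ = (30 - 46)/(14 - 23) ≡ 31/38 mod 47. 38⁻¹ ≡ 26 (mod 47), so λ ≡ 7.
  x = λ² - 23 - 14 = 49 - 37 ≡ 12; y = λ·(23 - 12) - 46 ≡ 31. → (12, 31)
4G: (12, 31) + (14, 30). λ = (30 - 31)/(14 - 12) ≡ 46/2 mod 47. 2⁻¹ ≡ 24 (mod 47), so λ ≡ 23.
  x = λ² - 12 - 14 = 529 - 26 ≡ 33; y = λ·(12 - 33) - 31 ≡ 3. → (33, 3)
5G: (33, 3) + (14, 30). λ = (30 - 3)/(14 - 33) ≡ 27/28 mod 47. 28⁻¹ ≡ 42 (mod 47) since 28·42 = 1176 ≡ 1, so λ ≡ 6.
  x = λ² - 33 - 14 = 36 - 47 ≡ 36; y = λ·(33 - 36) - 3 ≡ 26. → (36, 26)
6G: (36, 26) + (14, 30). λ = (30 - 26)/(14 - 36) ≡ 4/25 mod 47. 25⁻¹ ≡ 32 (mod 47), so λ ≡ 34.
  x = λ² - 36 - 14 = 1156 - 50 ≡ 25; y = λ·(36 - 25) - 26 ≡ 19. → (25, 19)

(25, 19)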